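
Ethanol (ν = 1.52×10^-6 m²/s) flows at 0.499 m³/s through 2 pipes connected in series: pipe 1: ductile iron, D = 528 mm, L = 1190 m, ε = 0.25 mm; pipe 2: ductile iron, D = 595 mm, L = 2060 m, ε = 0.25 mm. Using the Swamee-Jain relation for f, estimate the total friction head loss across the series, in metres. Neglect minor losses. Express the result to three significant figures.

Pipe 1: V = 2.279 m/s, Re = 7.92×10^5, ε/D = 4.73×10^-4, f = 0.01725, h_1 = f(L/D)V²/2g = 10.29 m
Pipe 2: V = 1.795 m/s, Re = 7.03×10^5, ε/D = 4.20×10^-4, f = 0.01697, h_2 = f(L/D)V²/2g = 9.642 m
Series → Q common, losses add: H = Σh = 19.94 m

H ≈ 19.9 m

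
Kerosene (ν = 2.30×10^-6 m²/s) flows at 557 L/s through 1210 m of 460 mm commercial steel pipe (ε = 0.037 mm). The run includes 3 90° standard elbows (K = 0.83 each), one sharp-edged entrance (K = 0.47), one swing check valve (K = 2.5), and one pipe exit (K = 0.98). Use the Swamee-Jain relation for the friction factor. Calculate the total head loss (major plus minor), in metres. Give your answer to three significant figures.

V = 4Q/(πD²) = 3.352 m/s; V²/2g = 0.5725 m
Re = 6.70×10^5, ε/D = 8.04×10^-5 → f = 0.01375 (Swamee-Jain)
Major: h_f = f(L/D)·V²/2g = 0.01375·2630·0.5725 = 20.71 m
Minor: ΣK = 6.44; h_m = ΣK·V²/2g = 3.687 m
Total H_L = 20.71 + 3.687 = 24.40 m

H_L ≈ 24.4 m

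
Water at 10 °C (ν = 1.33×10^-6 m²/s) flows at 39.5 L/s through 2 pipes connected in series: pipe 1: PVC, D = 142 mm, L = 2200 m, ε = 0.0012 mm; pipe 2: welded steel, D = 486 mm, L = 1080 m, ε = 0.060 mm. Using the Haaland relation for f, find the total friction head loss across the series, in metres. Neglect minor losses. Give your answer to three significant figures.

Pipe 1: V = 2.494 m/s, Re = 2.66×10^5, ε/D = 8.45×10^-6, f = 0.01473, h_1 = f(L/D)V²/2g = 72.36 m
Pipe 2: V = 0.2129 m/s, Re = 7.78×10^4, ε/D = 1.23×10^-4, f = 0.01927, h_2 = f(L/D)V²/2g = 0.09893 m
Series → Q common, losses add: H = Σh = 72.46 m

H ≈ 72.5 m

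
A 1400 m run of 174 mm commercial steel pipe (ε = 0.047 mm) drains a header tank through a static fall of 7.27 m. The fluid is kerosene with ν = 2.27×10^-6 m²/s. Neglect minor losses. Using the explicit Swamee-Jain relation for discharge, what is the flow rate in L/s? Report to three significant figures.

Q ≈ 22.1 L/s

Swamee-Jain (Type II): Q = -0.965·√(gD⁵h_f/L)·ln[ε/(3.7D) + √(3.17ν²L/(gD³h_f))]
√(gD⁵h_f/L) = √(9.81·0.174⁵·7.27/1400) = 0.002850
ε/(3.7D) = 7.30×10^-5; √(3.17ν²L/(gD³h_f)) = 2.47×10^-4
Q = -0.965·0.002850·ln(3.197×10^-4) = 0.02214 m³/s
Check: V = 0.931 m/s, Re = 7.14×10^4, f = 0.02045, h_f = 7.27 m ≈ 7.27 m ✓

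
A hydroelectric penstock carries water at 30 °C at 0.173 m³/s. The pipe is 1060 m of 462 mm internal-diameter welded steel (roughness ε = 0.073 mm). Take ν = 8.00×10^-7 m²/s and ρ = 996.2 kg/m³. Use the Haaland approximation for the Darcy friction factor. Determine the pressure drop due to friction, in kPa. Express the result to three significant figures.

Δp ≈ 17.8 kPa

V = 4Q/(πD²) = 4·0.173/(π·0.462²) = 1.032 m/s
Re = VD/ν = 1.032·0.462/8.00×10^-7 = 5.96×10^5 → turbulent
ε/D = 0.073/462 = 1.58×10^-4
Haaland: f = 0.01465
h_f = f(L/D)V²/(2g) = 0.01465·(1060/0.462)·1.032²/(2·9.81) = 1.824 m
Δp = ρg·h_f = 996.2·9.81·1.824 = 17.83 kPa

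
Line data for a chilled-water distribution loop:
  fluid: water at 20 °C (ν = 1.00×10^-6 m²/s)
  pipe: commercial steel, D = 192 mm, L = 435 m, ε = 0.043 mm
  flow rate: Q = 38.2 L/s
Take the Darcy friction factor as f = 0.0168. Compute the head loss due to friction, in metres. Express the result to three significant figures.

V = 4Q/(πD²) = 4·0.0382/(π·0.192²) = 1.319 m/s
h_f = f(L/D)V²/(2g) = 0.01680·(435/0.192)·1.319²/(2·9.81) = 3.377 m

h_f ≈ 3.38 m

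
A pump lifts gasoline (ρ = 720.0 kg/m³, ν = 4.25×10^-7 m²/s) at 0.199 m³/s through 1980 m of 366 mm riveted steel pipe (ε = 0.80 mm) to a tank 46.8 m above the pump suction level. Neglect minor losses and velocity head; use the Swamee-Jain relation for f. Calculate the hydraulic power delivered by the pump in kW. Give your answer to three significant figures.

V = 4Q/(πD²) = 1.891 m/s; Re = 1.63×10^6; ε/D = 0.00219; f = 0.02414
h_f = f(L/D)V²/2g = 23.82 m
Total head H = z + h_f = 46.8 + 23.82 = 70.62 m
P_hyd = ρgQH = 720.0·9.81·0.199·70.62 = 99.26 kW

P_hyd ≈ 99.3 kW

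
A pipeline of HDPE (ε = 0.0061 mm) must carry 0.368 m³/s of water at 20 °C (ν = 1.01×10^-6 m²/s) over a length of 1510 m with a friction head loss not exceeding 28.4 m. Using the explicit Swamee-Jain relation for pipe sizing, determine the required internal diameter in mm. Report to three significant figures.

Swamee-Jain (Type III): D = 0.66·[ε^1.25·(LQ²/(gh_f))^4.75 + ν·Q^9.4·(L/(gh_f))^5.2]^0.04
LQ²/(gh_f) = 0.7340; L/(gh_f) = 5.420
Term 1 = ε^1.25·(…)^4.75 = 6.98×10^-8; Term 2 = ν·Q^9.4·(…)^5.2 = 5.50×10^-7
D = 0.66·(6.98×10^-8 + 5.50×10^-7)^0.04 = 0.3726 m = 373 mm
Check: V = 3.38 m/s, Re = 1.25×10^6, f = 0.01164, h_f = 27.4 m ≈ 28.4 m ✓

D ≈ 373 mm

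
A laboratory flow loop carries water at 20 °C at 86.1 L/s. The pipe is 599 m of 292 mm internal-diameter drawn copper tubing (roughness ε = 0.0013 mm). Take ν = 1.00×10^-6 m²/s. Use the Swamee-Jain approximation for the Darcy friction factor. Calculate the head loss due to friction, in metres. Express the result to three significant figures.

V = 4Q/(πD²) = 4·0.0861/(π·0.292²) = 1.286 m/s
Re = VD/ν = 1.286·0.292/1.00×10^-6 = 3.75×10^5 → turbulent
ε/D = 0.0013/292 = 4.45×10^-6
Swamee-Jain: f = 0.01385
h_f = f(L/D)V²/(2g) = 0.01385·(599/0.292)·1.286²/(2·9.81) = 2.394 m

h_f ≈ 2.39 m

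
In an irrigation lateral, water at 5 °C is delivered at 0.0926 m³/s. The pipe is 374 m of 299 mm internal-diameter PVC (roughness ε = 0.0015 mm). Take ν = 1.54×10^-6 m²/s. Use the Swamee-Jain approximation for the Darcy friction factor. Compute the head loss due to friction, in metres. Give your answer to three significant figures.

V = 4Q/(πD²) = 4·0.0926/(π·0.299²) = 1.319 m/s
Re = VD/ν = 1.319·0.299/1.54×10^-6 = 2.56×10^5 → turbulent
ε/D = 0.0015/299 = 5.02×10^-6
Swamee-Jain: f = 0.01486
h_f = f(L/D)V²/(2g) = 0.01486·(374/0.299)·1.319²/(2·9.81) = 1.648 m

h_f ≈ 1.65 m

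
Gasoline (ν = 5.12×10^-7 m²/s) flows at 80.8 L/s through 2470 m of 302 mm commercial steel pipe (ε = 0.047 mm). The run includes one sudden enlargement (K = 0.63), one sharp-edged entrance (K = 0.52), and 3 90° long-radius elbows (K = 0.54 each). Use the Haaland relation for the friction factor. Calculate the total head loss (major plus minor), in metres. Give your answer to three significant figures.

V = 4Q/(πD²) = 1.128 m/s; V²/2g = 0.06485 m
Re = 6.65×10^5, ε/D = 1.56×10^-4 → f = 0.01449 (Haaland)
Major: h_f = f(L/D)·V²/2g = 0.01449·8179·0.06485 = 7.686 m
Minor: ΣK = 2.77; h_m = ΣK·V²/2g = 0.1796 m
Total H_L = 7.686 + 0.1796 = 7.865 m

H_L ≈ 7.87 m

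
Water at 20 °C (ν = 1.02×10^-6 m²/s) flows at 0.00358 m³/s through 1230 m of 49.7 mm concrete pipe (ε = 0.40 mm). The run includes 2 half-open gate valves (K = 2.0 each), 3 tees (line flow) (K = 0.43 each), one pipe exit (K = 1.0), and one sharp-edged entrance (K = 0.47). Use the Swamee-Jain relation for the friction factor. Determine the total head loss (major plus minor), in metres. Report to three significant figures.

V = 4Q/(πD²) = 1.845 m/s; V²/2g = 0.1736 m
Re = 8.99×10^4, ε/D = 0.00805 → f = 0.03630 (Swamee-Jain)
Major: h_f = f(L/D)·V²/2g = 0.03630·24748·0.1736 = 155.9 m
Minor: ΣK = 6.76; h_m = ΣK·V²/2g = 1.173 m
Total H_L = 155.9 + 1.173 = 157.1 m

H_L ≈ 157 m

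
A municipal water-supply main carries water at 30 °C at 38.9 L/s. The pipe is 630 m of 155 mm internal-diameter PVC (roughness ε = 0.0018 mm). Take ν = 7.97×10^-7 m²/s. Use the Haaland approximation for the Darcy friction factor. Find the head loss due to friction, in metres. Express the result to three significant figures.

V = 4Q/(πD²) = 4·0.0389/(π·0.155²) = 2.062 m/s
Re = VD/ν = 2.062·0.155/7.97×10^-7 = 4.01×10^5 → turbulent
ε/D = 0.0018/155 = 1.16×10^-5
Haaland: f = 0.01371
h_f = f(L/D)V²/(2g) = 0.01371·(630/0.155)·2.062²/(2·9.81) = 12.07 m

h_f ≈ 12.1 m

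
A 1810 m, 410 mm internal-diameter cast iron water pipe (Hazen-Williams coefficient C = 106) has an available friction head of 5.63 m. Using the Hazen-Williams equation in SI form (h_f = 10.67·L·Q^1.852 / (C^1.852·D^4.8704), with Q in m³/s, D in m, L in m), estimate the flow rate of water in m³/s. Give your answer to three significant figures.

Rearranging: Q = [h_f·C^1.852·D^4.8704 / (10.67·L)]^(1/1.852)
Q = [5.63·106^1.852·0.410^4.8704 / (10.67·1810)]^0.540 = 0.1253 m³/s

Q ≈ 0.125 m³/s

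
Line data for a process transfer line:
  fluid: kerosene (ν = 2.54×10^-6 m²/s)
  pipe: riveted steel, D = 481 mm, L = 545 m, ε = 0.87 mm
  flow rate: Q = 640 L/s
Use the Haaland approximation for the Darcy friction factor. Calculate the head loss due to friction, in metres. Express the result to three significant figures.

h_f ≈ 16.6 m

V = 4Q/(πD²) = 4·0.640/(π·0.481²) = 3.522 m/s
Re = VD/ν = 3.522·0.481/2.54×10^-6 = 6.67×10^5 → turbulent
ε/D = 0.87/481 = 0.00181
Haaland: f = 0.02311
h_f = f(L/D)V²/(2g) = 0.02311·(545/0.481)·3.522²/(2·9.81) = 16.56 m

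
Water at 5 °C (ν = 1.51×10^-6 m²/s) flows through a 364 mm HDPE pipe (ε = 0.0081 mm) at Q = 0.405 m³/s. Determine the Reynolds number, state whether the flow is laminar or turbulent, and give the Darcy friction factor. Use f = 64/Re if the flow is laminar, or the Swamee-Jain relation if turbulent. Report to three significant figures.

Re ≈ 9.38×10^5; turbulent; f ≈ 0.0122

V = 4Q/(πD²) = 3.892 m/s
Re = VD/ν = 3.892·0.364/1.51×10^-6 = 9.38×10^5
Re > 4000 → turbulent; ε/D = 2.23×10^-5
Swamee-Jain: f = 0.01224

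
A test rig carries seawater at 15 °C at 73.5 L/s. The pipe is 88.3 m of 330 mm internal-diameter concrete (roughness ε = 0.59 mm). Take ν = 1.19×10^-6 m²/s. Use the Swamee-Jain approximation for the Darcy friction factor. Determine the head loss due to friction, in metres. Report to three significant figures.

h_f ≈ 0.239 m

V = 4Q/(πD²) = 4·0.0735/(π·0.330²) = 0.8593 m/s
Re = VD/ν = 0.8593·0.330/1.19×10^-6 = 2.38×10^5 → turbulent
ε/D = 0.59/330 = 0.00179
Swamee-Jain: f = 0.02371
h_f = f(L/D)V²/(2g) = 0.02371·(88.3/0.330)·0.8593²/(2·9.81) = 0.2388 m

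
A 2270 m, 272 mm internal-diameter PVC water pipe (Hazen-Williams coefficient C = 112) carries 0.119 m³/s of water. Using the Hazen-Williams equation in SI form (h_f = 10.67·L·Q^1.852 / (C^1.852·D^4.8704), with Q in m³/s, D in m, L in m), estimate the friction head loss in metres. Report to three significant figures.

h_f = 10.67·2270·0.119^1.852 / (112^1.852·0.272^4.8704) = 42.74 m

h_f ≈ 42.7 m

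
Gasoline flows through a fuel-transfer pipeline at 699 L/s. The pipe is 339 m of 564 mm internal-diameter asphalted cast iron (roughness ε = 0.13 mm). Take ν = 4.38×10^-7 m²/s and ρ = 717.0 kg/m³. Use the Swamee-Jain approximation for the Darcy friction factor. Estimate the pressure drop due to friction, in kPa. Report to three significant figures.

Δp ≈ 24.4 kPa

V = 4Q/(πD²) = 4·0.699/(π·0.564²) = 2.798 m/s
Re = VD/ν = 2.798·0.564/4.38×10^-7 = 3.60×10^6 → turbulent
ε/D = 0.13/564 = 2.30×10^-4
Swamee-Jain: f = 0.01446
h_f = f(L/D)V²/(2g) = 0.01446·(339/0.564)·2.798²/(2·9.81) = 3.468 m
Δp = ρg·h_f = 717.0·9.81·3.468 = 24.39 kPa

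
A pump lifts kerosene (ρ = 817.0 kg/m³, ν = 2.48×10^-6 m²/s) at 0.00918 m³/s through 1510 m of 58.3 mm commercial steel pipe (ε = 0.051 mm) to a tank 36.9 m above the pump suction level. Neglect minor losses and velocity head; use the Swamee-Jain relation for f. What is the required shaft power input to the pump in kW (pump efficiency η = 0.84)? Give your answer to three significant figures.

P_shaft ≈ 33.9 kW

V = 4Q/(πD²) = 3.439 m/s; Re = 8.08×10^4; ε/D = 8.75×10^-4; f = 0.02240
h_f = f(L/D)V²/2g = 349.7 m
Total head H = z + h_f = 36.9 + 349.7 = 386.6 m
P_hyd = ρgQH = 817.0·9.81·0.00918·386.6 = 28.44 kW
P_shaft = P_hyd/η = 28.44/0.84 = 33.86 kW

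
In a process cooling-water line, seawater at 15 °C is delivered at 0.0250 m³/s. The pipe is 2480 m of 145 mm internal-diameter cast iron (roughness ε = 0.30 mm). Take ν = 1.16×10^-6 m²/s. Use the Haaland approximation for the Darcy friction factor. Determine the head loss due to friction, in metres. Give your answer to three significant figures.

h_f ≈ 48.9 m

V = 4Q/(πD²) = 4·0.0250/(π·0.145²) = 1.514 m/s
Re = VD/ν = 1.514·0.145/1.16×10^-6 = 1.89×10^5 → turbulent
ε/D = 0.30/145 = 0.00207
Haaland: f = 0.02449
h_f = f(L/D)V²/(2g) = 0.02449·(2480/0.145)·1.514²/(2·9.81) = 48.93 m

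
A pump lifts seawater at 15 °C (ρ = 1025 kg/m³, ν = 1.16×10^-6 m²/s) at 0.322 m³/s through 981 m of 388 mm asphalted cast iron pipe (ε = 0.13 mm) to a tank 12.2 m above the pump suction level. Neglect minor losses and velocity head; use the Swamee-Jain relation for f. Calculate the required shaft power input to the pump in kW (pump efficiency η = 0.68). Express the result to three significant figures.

V = 4Q/(πD²) = 2.723 m/s; Re = 9.11×10^5; ε/D = 3.35×10^-4; f = 0.01612
h_f = f(L/D)V²/2g = 15.41 m
Total head H = z + h_f = 12.2 + 15.41 = 27.61 m
P_hyd = ρgQH = 1025·9.81·0.322·27.61 = 89.39 kW
P_shaft = P_hyd/η = 89.39/0.68 = 131.5 kW

P_shaft ≈ 131 kW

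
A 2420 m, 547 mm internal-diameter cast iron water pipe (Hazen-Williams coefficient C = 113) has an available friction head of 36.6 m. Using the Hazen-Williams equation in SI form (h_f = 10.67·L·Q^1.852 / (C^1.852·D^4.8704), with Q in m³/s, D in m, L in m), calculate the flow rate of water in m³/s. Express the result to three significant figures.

Rearranging: Q = [h_f·C^1.852·D^4.8704 / (10.67·L)]^(1/1.852)
Q = [36.6·113^1.852·0.547^4.8704 / (10.67·2420)]^0.540 = 0.6698 m³/s

Q ≈ 0.670 m³/s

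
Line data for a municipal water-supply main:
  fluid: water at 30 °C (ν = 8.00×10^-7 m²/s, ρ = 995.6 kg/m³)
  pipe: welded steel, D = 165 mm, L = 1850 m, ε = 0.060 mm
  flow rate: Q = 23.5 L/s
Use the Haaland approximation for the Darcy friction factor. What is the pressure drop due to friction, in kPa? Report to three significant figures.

V = 4Q/(πD²) = 4·0.0235/(π·0.165²) = 1.099 m/s
Re = VD/ν = 1.099·0.165/8.00×10^-7 = 2.27×10^5 → turbulent
ε/D = 0.060/165 = 3.64×10^-4
Haaland: f = 0.01766
h_f = f(L/D)V²/(2g) = 0.01766·(1850/0.165)·1.099²/(2·9.81) = 12.19 m
Δp = ρg·h_f = 995.6·9.81·12.19 = 119.1 kPa

Δp ≈ 119 kPa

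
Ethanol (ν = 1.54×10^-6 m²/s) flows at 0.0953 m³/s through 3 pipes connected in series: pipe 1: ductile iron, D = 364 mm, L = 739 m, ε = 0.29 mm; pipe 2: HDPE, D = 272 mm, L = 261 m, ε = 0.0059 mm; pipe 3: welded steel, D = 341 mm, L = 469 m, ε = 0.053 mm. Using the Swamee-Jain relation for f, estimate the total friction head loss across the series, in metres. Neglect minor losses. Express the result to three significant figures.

H ≈ 4.95 m

Pipe 1: V = 0.9158 m/s, Re = 2.16×10^5, ε/D = 7.97×10^-4, f = 0.02024, h_1 = f(L/D)V²/2g = 1.757 m
Pipe 2: V = 1.640 m/s, Re = 2.90×10^5, ε/D = 2.17×10^-5, f = 0.01472, h_2 = f(L/D)V²/2g = 1.936 m
Pipe 3: V = 1.044 m/s, Re = 2.31×10^5, ε/D = 1.55×10^-4, f = 0.01648, h_3 = f(L/D)V²/2g = 1.258 m
Series → Q common, losses add: H = Σh = 4.951 m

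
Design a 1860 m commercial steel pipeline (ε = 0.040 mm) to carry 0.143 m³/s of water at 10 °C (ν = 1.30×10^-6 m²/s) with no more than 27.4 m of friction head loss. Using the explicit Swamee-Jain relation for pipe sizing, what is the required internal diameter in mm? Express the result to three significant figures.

D ≈ 283 mm

Swamee-Jain (Type III): D = 0.66·[ε^1.25·(LQ²/(gh_f))^4.75 + ν·Q^9.4·(L/(gh_f))^5.2]^0.04
LQ²/(gh_f) = 0.1415; L/(gh_f) = 6.920
Term 1 = ε^1.25·(…)^4.75 = 2.94×10^-10; Term 2 = ν·Q^9.4·(…)^5.2 = 3.49×10^-10
D = 0.66·(2.94×10^-10 + 3.49×10^-10)^0.04 = 0.2831 m = 283 mm
Check: V = 2.27 m/s, Re = 4.95×10^5, f = 0.01494, h_f = 25.8 m ≈ 27.4 m ✓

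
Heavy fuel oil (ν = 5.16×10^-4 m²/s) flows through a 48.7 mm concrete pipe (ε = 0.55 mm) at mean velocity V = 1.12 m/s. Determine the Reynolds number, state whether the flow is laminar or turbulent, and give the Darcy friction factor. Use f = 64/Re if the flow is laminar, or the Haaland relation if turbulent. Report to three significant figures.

Re ≈ 106; laminar; f = 64/Re ≈ 0.605

Re = VD/ν = 1.120·0.0487/5.16×10^-4 = 106
Re < 2300 → laminar → f = 64/Re = 0.6055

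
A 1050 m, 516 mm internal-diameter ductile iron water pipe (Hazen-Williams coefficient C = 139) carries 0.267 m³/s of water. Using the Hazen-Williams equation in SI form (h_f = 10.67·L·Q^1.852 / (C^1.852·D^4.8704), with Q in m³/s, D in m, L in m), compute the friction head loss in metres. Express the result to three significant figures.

h_f = 10.67·1050·0.267^1.852 / (139^1.852·0.516^4.8704) = 2.618 m

h_f ≈ 2.62 m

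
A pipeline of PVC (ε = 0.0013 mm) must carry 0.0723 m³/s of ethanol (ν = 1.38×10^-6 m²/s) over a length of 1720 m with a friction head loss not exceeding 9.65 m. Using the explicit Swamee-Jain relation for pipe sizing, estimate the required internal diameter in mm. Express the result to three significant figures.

Swamee-Jain (Type III): D = 0.66·[ε^1.25·(LQ²/(gh_f))^4.75 + ν·Q^9.4·(L/(gh_f))^5.2]^0.04
LQ²/(gh_f) = 0.09497; L/(gh_f) = 18.17
Term 1 = ε^1.25·(…)^4.75 = 6.11×10^-13; Term 2 = ν·Q^9.4·(…)^5.2 = 9.21×10^-11
D = 0.66·(6.11×10^-13 + 9.21×10^-11)^0.04 = 0.2620 m = 262 mm
Check: V = 1.34 m/s, Re = 2.55×10^5, f = 0.01488, h_f = 8.96 m ≈ 9.65 m ✓

D ≈ 262 mm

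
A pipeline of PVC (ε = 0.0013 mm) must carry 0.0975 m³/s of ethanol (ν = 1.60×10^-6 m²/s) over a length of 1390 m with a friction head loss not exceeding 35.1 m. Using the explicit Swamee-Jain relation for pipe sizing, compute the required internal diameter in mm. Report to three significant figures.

D ≈ 216 mm

Swamee-Jain (Type III): D = 0.66·[ε^1.25·(LQ²/(gh_f))^4.75 + ν·Q^9.4·(L/(gh_f))^5.2]^0.04
LQ²/(gh_f) = 0.03837; L/(gh_f) = 4.037
Term 1 = ε^1.25·(…)^4.75 = 8.25×10^-15; Term 2 = ν·Q^9.4·(…)^5.2 = 7.11×10^-13
D = 0.66·(8.25×10^-15 + 7.11×10^-13)^0.04 = 0.2157 m = 216 mm
Check: V = 2.67 m/s, Re = 3.60×10^5, f = 0.01398, h_f = 32.7 m ≈ 35.1 m ✓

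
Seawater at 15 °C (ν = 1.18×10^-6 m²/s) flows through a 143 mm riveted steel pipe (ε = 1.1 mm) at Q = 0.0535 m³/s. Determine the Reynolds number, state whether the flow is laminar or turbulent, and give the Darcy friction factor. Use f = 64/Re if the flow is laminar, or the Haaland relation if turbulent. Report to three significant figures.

V = 4Q/(πD²) = 3.331 m/s
Re = VD/ν = 3.331·0.143/1.18×10^-6 = 4.04×10^5
Re > 4000 → turbulent; ε/D = 0.00769
Haaland: f = 0.03499

Re ≈ 4.04×10^5; turbulent; f ≈ 0.0350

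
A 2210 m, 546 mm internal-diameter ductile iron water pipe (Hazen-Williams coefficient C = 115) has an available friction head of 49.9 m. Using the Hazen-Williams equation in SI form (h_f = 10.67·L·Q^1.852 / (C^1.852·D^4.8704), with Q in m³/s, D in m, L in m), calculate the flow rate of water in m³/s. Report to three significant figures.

Q ≈ 0.842 m³/s

Rearranging: Q = [h_f·C^1.852·D^4.8704 / (10.67·L)]^(1/1.852)
Q = [49.9·115^1.852·0.546^4.8704 / (10.67·2210)]^0.540 = 0.8423 m³/s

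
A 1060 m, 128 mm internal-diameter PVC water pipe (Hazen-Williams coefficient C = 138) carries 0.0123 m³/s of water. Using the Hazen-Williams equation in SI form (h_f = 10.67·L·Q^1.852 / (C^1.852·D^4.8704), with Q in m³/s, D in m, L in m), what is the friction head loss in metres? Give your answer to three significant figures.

h_f = 10.67·1060·0.0123^1.852 / (138^1.852·0.128^4.8704) = 7.965 m

h_f ≈ 7.96 m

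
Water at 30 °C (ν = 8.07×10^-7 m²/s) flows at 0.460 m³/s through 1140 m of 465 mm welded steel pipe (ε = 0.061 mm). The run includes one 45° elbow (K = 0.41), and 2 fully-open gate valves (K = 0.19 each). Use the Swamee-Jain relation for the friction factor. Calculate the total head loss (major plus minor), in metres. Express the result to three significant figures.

H_L ≈ 12.7 m

V = 4Q/(πD²) = 2.709 m/s; V²/2g = 0.3740 m
Re = 1.56×10^6, ε/D = 1.31×10^-4 → f = 0.01356 (Swamee-Jain)
Major: h_f = f(L/D)·V²/2g = 0.01356·2452·0.3740 = 12.43 m
Minor: ΣK = 0.790; h_m = ΣK·V²/2g = 0.2954 m
Total H_L = 12.43 + 0.2954 = 12.72 m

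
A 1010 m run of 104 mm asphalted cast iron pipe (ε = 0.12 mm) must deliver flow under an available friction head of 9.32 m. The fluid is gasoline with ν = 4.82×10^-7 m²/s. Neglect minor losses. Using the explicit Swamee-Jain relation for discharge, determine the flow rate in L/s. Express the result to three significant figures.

Swamee-Jain (Type II): Q = -0.965·√(gD⁵h_f/L)·ln[ε/(3.7D) + √(3.17ν²L/(gD³h_f))]
√(gD⁵h_f/L) = √(9.81·0.104⁵·9.32/1010) = 0.001049
ε/(3.7D) = 3.12×10^-4; √(3.17ν²L/(gD³h_f)) = 8.50×10^-5
Q = -0.965·0.001049·ln(3.969×10^-4) = 0.007932 m³/s
Check: V = 0.934 m/s, Re = 2.01×10^5, f = 0.02177, h_f = 9.39 m ≈ 9.32 m ✓

Q ≈ 7.93 L/s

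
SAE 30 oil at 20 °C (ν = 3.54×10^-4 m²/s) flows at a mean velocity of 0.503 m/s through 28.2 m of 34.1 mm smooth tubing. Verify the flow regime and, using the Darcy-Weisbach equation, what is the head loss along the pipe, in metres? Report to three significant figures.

h_f ≈ 14.1 m

Re = VD/ν = 0.503·0.03410/3.54×10^-4 = 48.5 → laminar (Re < 2300)
f = 64/Re = 1.321
h_f = f(L/D)V²/(2g) = 1.321·(28.2/0.03410)·0.503²/(2·9.81) = 14.09 m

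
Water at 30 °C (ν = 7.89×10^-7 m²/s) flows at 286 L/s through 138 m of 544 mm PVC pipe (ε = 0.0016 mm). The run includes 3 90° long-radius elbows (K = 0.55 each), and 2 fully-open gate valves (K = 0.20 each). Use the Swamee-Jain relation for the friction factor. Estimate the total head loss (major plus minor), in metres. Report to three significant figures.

V = 4Q/(πD²) = 1.230 m/s; V²/2g = 0.07717 m
Re = 8.48×10^5, ε/D = 2.94×10^-6 → f = 0.01200 (Swamee-Jain)
Major: h_f = f(L/D)·V²/2g = 0.01200·253.7·0.07717 = 0.2350 m
Minor: ΣK = 2.05; h_m = ΣK·V²/2g = 0.1582 m
Total H_L = 0.2350 + 0.1582 = 0.3932 m

H_L ≈ 0.393 m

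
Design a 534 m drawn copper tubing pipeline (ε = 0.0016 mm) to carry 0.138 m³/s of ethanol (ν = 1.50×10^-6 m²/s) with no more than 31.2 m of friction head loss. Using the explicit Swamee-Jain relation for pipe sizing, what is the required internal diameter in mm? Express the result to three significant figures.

D ≈ 206 mm

Swamee-Jain (Type III): D = 0.66·[ε^1.25·(LQ²/(gh_f))^4.75 + ν·Q^9.4·(L/(gh_f))^5.2]^0.04
LQ²/(gh_f) = 0.03323; L/(gh_f) = 1.745
Term 1 = ε^1.25·(…)^4.75 = 5.40×10^-15; Term 2 = ν·Q^9.4·(…)^5.2 = 2.23×10^-13
D = 0.66·(5.40×10^-15 + 2.23×10^-13)^0.04 = 0.2060 m = 206 mm
Check: V = 4.14 m/s, Re = 5.69×10^5, f = 0.01293, h_f = 29.3 m ≈ 31.2 m ✓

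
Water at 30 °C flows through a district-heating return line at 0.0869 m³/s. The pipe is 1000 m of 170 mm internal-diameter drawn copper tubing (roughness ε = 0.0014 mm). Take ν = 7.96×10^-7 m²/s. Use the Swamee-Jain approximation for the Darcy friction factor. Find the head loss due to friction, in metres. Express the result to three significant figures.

h_f ≈ 53.6 m

V = 4Q/(πD²) = 4·0.0869/(π·0.170²) = 3.829 m/s
Re = VD/ν = 3.829·0.170/7.96×10^-7 = 8.18×10^5 → turbulent
ε/D = 0.0014/170 = 8.24×10^-6
Swamee-Jain: f = 0.01219
h_f = f(L/D)V²/(2g) = 0.01219·(1000/0.170)·3.829²/(2·9.81) = 53.57 m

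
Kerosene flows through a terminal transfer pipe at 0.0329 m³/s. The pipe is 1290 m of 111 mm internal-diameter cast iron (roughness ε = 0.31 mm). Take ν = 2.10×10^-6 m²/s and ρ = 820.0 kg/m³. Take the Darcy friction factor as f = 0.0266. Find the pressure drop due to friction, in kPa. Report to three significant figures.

Δp ≈ 1470 kPa

V = 4Q/(πD²) = 4·0.0329/(π·0.111²) = 3.400 m/s
h_f = f(L/D)V²/(2g) = 0.02660·(1290/0.111)·3.400²/(2·9.81) = 182.1 m
Δp = ρg·h_f = 820.0·9.81·182.1 = 1465 kPa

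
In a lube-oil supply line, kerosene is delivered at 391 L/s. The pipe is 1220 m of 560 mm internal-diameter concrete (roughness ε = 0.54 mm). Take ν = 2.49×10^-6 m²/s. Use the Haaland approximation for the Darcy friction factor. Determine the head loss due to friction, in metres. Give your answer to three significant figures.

h_f ≈ 5.66 m

V = 4Q/(πD²) = 4·0.391/(π·0.560²) = 1.587 m/s
Re = VD/ν = 1.587·0.560/2.49×10^-6 = 3.57×10^5 → turbulent
ε/D = 0.54/560 = 9.64×10^-4
Haaland: f = 0.02024
h_f = f(L/D)V²/(2g) = 0.02024·(1220/0.560)·1.587²/(2·9.81) = 5.664 m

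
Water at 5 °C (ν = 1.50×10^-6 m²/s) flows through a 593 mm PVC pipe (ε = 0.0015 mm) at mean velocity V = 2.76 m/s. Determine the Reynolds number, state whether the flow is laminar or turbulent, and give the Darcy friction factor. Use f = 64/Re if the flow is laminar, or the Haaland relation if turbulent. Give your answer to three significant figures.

Re = VD/ν = 2.760·0.593/1.50×10^-6 = 1.09×10^6
Re > 4000 → turbulent; ε/D = 2.53×10^-6
Haaland: f = 0.01146

Re ≈ 1.09×10^6; turbulent; f ≈ 0.0115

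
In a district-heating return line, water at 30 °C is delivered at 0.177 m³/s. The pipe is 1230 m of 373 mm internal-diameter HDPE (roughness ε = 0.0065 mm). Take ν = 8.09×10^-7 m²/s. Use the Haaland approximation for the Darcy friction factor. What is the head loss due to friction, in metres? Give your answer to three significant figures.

h_f ≈ 5.49 m

V = 4Q/(πD²) = 4·0.177/(π·0.373²) = 1.620 m/s
Re = VD/ν = 1.620·0.373/8.09×10^-7 = 7.47×10^5 → turbulent
ε/D = 0.0065/373 = 1.74×10^-5
Haaland: f = 0.01244
h_f = f(L/D)V²/(2g) = 0.01244·(1230/0.373)·1.620²/(2·9.81) = 5.487 m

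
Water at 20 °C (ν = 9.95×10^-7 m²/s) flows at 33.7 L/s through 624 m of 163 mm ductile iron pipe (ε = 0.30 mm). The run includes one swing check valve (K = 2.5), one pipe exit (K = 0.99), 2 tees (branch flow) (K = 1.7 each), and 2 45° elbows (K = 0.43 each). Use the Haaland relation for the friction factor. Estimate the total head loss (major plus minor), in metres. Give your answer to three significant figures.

H_L ≈ 13.0 m

V = 4Q/(πD²) = 1.615 m/s; V²/2g = 0.1329 m
Re = 2.65×10^5, ε/D = 0.00184 → f = 0.02359 (Haaland)
Major: h_f = f(L/D)·V²/2g = 0.02359·3828·0.1329 = 12.01 m
Minor: ΣK = 7.75; h_m = ΣK·V²/2g = 1.030 m
Total H_L = 12.01 + 1.030 = 13.04 m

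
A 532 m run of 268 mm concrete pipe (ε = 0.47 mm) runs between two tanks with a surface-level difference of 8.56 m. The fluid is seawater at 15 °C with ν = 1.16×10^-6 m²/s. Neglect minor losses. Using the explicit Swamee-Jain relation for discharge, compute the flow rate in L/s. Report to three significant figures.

Swamee-Jain (Type II): Q = -0.965·√(gD⁵h_f/L)·ln[ε/(3.7D) + √(3.17ν²L/(gD³h_f))]
√(gD⁵h_f/L) = √(9.81·0.268⁵·8.56/532) = 0.01477
ε/(3.7D) = 4.74×10^-4; √(3.17ν²L/(gD³h_f)) = 3.75×10^-5
Q = -0.965·0.01477·ln(5.115×10^-4) = 0.1080 m³/s
Check: V = 1.92 m/s, Re = 4.42×10^5, f = 0.02320, h_f = 8.61 m ≈ 8.56 m ✓

Q ≈ 108 L/s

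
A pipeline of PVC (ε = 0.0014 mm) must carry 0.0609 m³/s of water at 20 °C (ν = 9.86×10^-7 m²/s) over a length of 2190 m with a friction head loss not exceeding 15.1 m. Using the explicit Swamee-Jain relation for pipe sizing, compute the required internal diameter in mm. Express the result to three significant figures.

Swamee-Jain (Type III): D = 0.66·[ε^1.25·(LQ²/(gh_f))^4.75 + ν·Q^9.4·(L/(gh_f))^5.2]^0.04
LQ²/(gh_f) = 0.05483; L/(gh_f) = 14.78
Term 1 = ε^1.25·(…)^4.75 = 4.93×10^-14; Term 2 = ν·Q^9.4·(…)^5.2 = 4.49×10^-12
D = 0.66·(4.93×10^-14 + 4.49×10^-12)^0.04 = 0.2322 m = 232 mm
Check: V = 1.44 m/s, Re = 3.39×10^5, f = 0.01413, h_f = 14.1 m ≈ 15.1 m ✓

D ≈ 232 mm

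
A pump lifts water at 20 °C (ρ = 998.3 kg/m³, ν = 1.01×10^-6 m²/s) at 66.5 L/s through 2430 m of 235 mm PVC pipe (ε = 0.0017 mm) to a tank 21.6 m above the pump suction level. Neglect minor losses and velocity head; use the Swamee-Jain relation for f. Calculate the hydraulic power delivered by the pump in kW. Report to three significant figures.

V = 4Q/(πD²) = 1.533 m/s; Re = 3.57×10^5; ε/D = 7.23×10^-6; f = 0.01401
h_f = f(L/D)V²/2g = 17.36 m
Total head H = z + h_f = 21.6 + 17.36 = 38.96 m
P_hyd = ρgQH = 998.3·9.81·0.0665·38.96 = 25.37 kW

P_hyd ≈ 25.4 kW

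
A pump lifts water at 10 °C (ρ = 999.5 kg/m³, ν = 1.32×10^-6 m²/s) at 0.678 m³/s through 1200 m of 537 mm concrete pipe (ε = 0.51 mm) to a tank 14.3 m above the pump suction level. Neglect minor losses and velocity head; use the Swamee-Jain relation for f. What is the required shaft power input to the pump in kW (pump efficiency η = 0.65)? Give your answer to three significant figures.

V = 4Q/(πD²) = 2.994 m/s; Re = 1.22×10^6; ε/D = 9.50×10^-4; f = 0.01973
h_f = f(L/D)V²/2g = 20.14 m
Total head H = z + h_f = 14.3 + 20.14 = 34.44 m
P_hyd = ρgQH = 999.5·9.81·0.678·34.44 = 229.0 kW
P_shaft = P_hyd/η = 229.0/0.65 = 352.2 kW

P_shaft ≈ 352 kW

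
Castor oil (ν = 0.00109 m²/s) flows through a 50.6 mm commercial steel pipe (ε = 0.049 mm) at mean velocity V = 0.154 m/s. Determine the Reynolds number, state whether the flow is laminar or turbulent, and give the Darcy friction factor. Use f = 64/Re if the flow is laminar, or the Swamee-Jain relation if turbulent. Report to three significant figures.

Re ≈ 7.15; laminar; f = 64/Re ≈ 8.95

Re = VD/ν = 0.1540·0.0506/0.00109 = 7.15
Re < 2300 → laminar → f = 64/Re = 8.952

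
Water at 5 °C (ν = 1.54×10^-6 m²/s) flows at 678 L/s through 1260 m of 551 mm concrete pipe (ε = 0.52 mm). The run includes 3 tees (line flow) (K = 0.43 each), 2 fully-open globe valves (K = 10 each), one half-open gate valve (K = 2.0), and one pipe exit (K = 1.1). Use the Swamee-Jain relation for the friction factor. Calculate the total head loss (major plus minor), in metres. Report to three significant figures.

H_L ≈ 28.7 m

V = 4Q/(πD²) = 2.843 m/s; V²/2g = 0.4121 m
Re = 1.02×10^6, ε/D = 9.44×10^-4 → f = 0.01976 (Swamee-Jain)
Major: h_f = f(L/D)·V²/2g = 0.01976·2287·0.4121 = 18.62 m
Minor: ΣK = 24.4; h_m = ΣK·V²/2g = 10.05 m
Total H_L = 18.62 + 10.05 = 28.67 m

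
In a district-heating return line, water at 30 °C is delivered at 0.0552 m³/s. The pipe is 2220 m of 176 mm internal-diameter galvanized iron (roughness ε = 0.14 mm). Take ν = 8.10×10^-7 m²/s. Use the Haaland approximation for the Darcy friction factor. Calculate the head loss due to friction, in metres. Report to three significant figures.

V = 4Q/(πD²) = 4·0.0552/(π·0.176²) = 2.269 m/s
Re = VD/ν = 2.269·0.176/8.10×10^-7 = 4.93×10^5 → turbulent
ε/D = 0.14/176 = 7.95×10^-4
Haaland: f = 0.01924
h_f = f(L/D)V²/(2g) = 0.01924·(2220/0.176)·2.269²/(2·9.81) = 63.69 m

h_f ≈ 63.7 m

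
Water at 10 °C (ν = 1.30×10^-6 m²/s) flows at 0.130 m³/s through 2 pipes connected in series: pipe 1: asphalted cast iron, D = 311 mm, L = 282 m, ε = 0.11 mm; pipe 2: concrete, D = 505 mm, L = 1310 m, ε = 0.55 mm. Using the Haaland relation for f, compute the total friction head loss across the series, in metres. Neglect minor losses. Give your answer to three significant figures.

Pipe 1: V = 1.711 m/s, Re = 4.09×10^5, ε/D = 3.54×10^-4, f = 0.01678, h_1 = f(L/D)V²/2g = 2.271 m
Pipe 2: V = 0.6490 m/s, Re = 2.52×10^5, ε/D = 0.00109, f = 0.02103, h_2 = f(L/D)V²/2g = 1.172 m
Series → Q common, losses add: H = Σh = 3.442 m

H ≈ 3.44 m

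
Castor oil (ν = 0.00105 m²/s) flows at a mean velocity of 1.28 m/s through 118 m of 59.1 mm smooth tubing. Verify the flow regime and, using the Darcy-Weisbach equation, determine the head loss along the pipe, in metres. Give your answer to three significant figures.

Re = VD/ν = 1.28·0.05910/0.00105 = 72.0 → laminar (Re < 2300)
f = 64/Re = 0.8883
h_f = f(L/D)V²/(2g) = 0.8883·(118/0.05910)·1.28²/(2·9.81) = 148.1 m

h_f ≈ 148 m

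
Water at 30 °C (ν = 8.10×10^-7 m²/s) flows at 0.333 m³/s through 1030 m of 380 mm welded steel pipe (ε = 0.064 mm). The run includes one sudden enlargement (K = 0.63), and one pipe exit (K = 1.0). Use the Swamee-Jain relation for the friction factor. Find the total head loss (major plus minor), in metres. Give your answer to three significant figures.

H_L ≈ 17.6 m

V = 4Q/(πD²) = 2.936 m/s; V²/2g = 0.4394 m
Re = 1.38×10^6, ε/D = 1.68×10^-4 → f = 0.01415 (Swamee-Jain)
Major: h_f = f(L/D)·V²/2g = 0.01415·2711·0.4394 = 16.86 m
Minor: ΣK = 1.63; h_m = ΣK·V²/2g = 0.7162 m
Total H_L = 16.86 + 0.7162 = 17.57 m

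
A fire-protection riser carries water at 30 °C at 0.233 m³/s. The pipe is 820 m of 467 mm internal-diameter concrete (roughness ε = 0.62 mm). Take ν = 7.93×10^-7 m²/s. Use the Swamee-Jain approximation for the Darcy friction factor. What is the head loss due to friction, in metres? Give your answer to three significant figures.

h_f ≈ 3.55 m

V = 4Q/(πD²) = 4·0.233/(π·0.467²) = 1.360 m/s
Re = VD/ν = 1.360·0.467/7.93×10^-7 = 8.01×10^5 → turbulent
ε/D = 0.62/467 = 0.00133
Swamee-Jain: f = 0.02147
h_f = f(L/D)V²/(2g) = 0.02147·(820/0.467)·1.360²/(2·9.81) = 3.555 m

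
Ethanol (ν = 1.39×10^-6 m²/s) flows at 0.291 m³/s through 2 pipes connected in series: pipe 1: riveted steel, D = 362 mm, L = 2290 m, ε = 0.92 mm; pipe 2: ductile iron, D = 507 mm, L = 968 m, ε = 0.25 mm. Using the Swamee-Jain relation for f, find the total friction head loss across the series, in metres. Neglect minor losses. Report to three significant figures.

Pipe 1: V = 2.827 m/s, Re = 7.36×10^5, ε/D = 0.00254, f = 0.02528, h_1 = f(L/D)V²/2g = 65.17 m
Pipe 2: V = 1.441 m/s, Re = 5.26×10^5, ε/D = 4.93×10^-4, f = 0.01769, h_2 = f(L/D)V²/2g = 3.576 m
Series → Q common, losses add: H = Σh = 68.74 m

H ≈ 68.7 m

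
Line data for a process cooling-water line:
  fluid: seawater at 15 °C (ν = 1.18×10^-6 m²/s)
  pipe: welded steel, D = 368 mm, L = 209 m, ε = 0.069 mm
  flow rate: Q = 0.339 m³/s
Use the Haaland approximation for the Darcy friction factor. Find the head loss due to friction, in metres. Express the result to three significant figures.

h_f ≈ 4.25 m

V = 4Q/(πD²) = 4·0.339/(π·0.368²) = 3.187 m/s
Re = VD/ν = 3.187·0.368/1.18×10^-6 = 9.94×10^5 → turbulent
ε/D = 0.069/368 = 1.88×10^-4
Haaland: f = 0.01446
h_f = f(L/D)V²/(2g) = 0.01446·(209/0.368)·3.187²/(2·9.81) = 4.253 m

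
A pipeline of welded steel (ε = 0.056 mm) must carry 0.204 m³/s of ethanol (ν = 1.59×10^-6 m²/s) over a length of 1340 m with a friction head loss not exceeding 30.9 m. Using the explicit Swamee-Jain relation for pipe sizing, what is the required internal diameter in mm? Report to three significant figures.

Swamee-Jain (Type III): D = 0.66·[ε^1.25·(LQ²/(gh_f))^4.75 + ν·Q^9.4·(L/(gh_f))^5.2]^0.04
LQ²/(gh_f) = 0.1840; L/(gh_f) = 4.421
Term 1 = ε^1.25·(…)^4.75 = 1.56×10^-9; Term 2 = ν·Q^9.4·(…)^5.2 = 1.17×10^-9
D = 0.66·(1.56×10^-9 + 1.17×10^-9)^0.04 = 0.2999 m = 300 mm
Check: V = 2.89 m/s, Re = 5.45×10^5, f = 0.01527, h_f = 29.0 m ≈ 30.9 m ✓

D ≈ 300 mm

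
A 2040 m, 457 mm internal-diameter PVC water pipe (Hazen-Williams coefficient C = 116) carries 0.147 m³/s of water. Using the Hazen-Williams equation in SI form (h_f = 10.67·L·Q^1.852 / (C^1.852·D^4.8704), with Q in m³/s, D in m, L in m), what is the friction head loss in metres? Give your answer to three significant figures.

h_f ≈ 4.25 m

h_f = 10.67·2040·0.147^1.852 / (116^1.852·0.457^4.8704) = 4.252 m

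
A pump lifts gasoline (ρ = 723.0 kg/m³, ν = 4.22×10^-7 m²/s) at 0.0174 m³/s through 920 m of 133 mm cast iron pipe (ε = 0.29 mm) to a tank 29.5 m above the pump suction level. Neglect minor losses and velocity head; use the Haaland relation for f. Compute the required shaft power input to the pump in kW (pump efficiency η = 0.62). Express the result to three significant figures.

V = 4Q/(πD²) = 1.252 m/s; Re = 3.95×10^5; ε/D = 0.00218; f = 0.02440
h_f = f(L/D)V²/2g = 13.49 m
Total head H = z + h_f = 29.5 + 13.49 = 42.99 m
P_hyd = ρgQH = 723.0·9.81·0.0174·42.99 = 5.306 kW
P_shaft = P_hyd/η = 5.306/0.62 = 8.558 kW

P_shaft ≈ 8.56 kW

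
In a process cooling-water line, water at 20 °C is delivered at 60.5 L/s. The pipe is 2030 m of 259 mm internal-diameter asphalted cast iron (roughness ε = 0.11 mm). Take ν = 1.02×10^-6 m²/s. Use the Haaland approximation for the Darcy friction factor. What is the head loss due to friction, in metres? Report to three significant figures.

h_f ≈ 9.30 m

V = 4Q/(πD²) = 4·0.0605/(π·0.259²) = 1.148 m/s
Re = VD/ν = 1.148·0.259/1.02×10^-6 = 2.92×10^5 → turbulent
ε/D = 0.11/259 = 4.25×10^-4
Haaland: f = 0.01766
h_f = f(L/D)V²/(2g) = 0.01766·(2030/0.259)·1.148²/(2·9.81) = 9.303 m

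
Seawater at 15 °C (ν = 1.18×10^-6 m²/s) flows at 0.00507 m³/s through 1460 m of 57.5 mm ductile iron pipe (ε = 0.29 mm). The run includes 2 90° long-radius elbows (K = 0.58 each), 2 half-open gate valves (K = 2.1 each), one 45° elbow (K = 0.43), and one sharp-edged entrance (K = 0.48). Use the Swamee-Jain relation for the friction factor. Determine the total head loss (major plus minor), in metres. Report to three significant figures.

H_L ≈ 158 m

V = 4Q/(πD²) = 1.952 m/s; V²/2g = 0.1943 m
Re = 9.51×10^4, ε/D = 0.00504 → f = 0.03169 (Swamee-Jain)
Major: h_f = f(L/D)·V²/2g = 0.03169·25391·0.1943 = 156.3 m
Minor: ΣK = 6.27; h_m = ΣK·V²/2g = 1.218 m
Total H_L = 156.3 + 1.218 = 157.5 m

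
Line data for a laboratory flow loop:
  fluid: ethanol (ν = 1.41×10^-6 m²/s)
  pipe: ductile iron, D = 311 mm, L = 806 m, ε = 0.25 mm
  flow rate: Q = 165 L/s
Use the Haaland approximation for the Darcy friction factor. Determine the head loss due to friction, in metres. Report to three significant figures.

h_f ≈ 12.0 m

V = 4Q/(πD²) = 4·0.165/(π·0.311²) = 2.172 m/s
Re = VD/ν = 2.172·0.311/1.41×10^-6 = 4.79×10^5 → turbulent
ε/D = 0.25/311 = 8.04×10^-4
Haaland: f = 0.01930
h_f = f(L/D)V²/(2g) = 0.01930·(806/0.311)·2.172²/(2·9.81) = 12.03 m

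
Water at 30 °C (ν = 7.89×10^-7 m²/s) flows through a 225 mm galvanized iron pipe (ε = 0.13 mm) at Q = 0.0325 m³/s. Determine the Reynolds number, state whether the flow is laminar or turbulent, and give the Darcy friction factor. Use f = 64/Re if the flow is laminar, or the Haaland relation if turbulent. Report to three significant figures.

Re ≈ 2.33×10^5; turbulent; f ≈ 0.0188

V = 4Q/(πD²) = 0.8174 m/s
Re = VD/ν = 0.8174·0.225/7.89×10^-7 = 2.33×10^5
Re > 4000 → turbulent; ε/D = 5.78×10^-4
Haaland: f = 0.01882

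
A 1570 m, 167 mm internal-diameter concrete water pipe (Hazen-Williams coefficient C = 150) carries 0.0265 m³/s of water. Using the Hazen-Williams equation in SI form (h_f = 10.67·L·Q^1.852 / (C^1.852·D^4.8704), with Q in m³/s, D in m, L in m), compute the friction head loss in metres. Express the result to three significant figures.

h_f = 10.67·1570·0.0265^1.852 / (150^1.852·0.167^4.8704) = 11.47 m

h_f ≈ 11.5 m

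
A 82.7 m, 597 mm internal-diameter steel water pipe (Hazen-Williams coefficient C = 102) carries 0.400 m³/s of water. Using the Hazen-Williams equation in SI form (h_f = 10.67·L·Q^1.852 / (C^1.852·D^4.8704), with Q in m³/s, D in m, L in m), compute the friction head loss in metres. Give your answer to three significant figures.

h_f = 10.67·82.7·0.400^1.852 / (102^1.852·0.597^4.8704) = 0.3801 m

h_f ≈ 0.380 m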